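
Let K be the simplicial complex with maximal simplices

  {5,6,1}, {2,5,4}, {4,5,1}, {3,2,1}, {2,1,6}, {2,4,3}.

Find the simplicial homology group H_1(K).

H_1 = Z.

Order the vertices as 1 < 2 < 3 < 4 < 5 < 6. Listing each simplex with vertices in this order, K has dimension 2 with simplices:

  0-simplices (6): [1], [2], [3], [4], [5], [6]
  1-simplices (12): [1,2], [1,3], [1,4], [1,5], [1,6], [2,3], [2,4], [2,5], [2,6], [3,4], [4,5], [5,6]
  2-simplices (6): [1,2,3], [1,2,6], [1,4,5], [1,5,6], [2,3,4], [2,4,5]

Hence C_0 ≅ Z^6, C_1 ≅ Z^12, C_2 ≅ Z^6.

Boundary ∂_1: C_1 → C_0 sends each edge [p,q] (with p < q) to q − p.
As a 6×12 matrix over Z this has rank 5, with invariant factors (1,1,1,1,1).

Boundary ∂_2: C_2 → C_1 sends each 2-simplex [p,q,r] to [q,r] − [p,r] + [p,q]. For instance
  ∂[1,2,6] = [2,6] − [1,6] + [1,2],
  ∂[1,2,3] = [2,3] − [1,3] + [1,2].
The resulting 12×6 matrix has rank 6, and its Smith normal form has invariant factors (1,1,1,1,1,1).

From H_k ≅ ker(∂_k) / im(∂_{k+1}) we obtain:

  H_1: rank ker ∂_1 − rank ∂_2 = (12 − 5) − 6 = 1, and the invariant factors of ∂_2 are all 1, so H_1 = Z.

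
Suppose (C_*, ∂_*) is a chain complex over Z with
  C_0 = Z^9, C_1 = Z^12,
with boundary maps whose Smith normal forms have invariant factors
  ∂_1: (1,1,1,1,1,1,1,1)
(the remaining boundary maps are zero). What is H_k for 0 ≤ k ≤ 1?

H_0: b_0 = 9 − 0 − 8 = 1; torsion from ∂_1 factors > 1: none. So H_0 ≅ Z.
H_1: b_1 = 12 − 8 − 0 = 4; torsion from ∂_2 factors > 1: none. So H_1 ≅ Z^4.

H_0 ≅ Z,  H_1 ≅ Z^4.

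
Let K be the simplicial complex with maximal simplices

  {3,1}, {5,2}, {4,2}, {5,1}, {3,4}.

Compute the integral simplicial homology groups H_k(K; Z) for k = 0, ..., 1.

H_0 = Z,  H_1 = Z.

K has 5 vertices, 5 edges.
rank ∂_0 = 0, rank ∂_1 = 4 ⇒ b_0 = 5 − 0 − 4 = 1; all invariant factors of ∂_1 are 1 so no torsion. So H_0 = Z.
rank ∂_1 = 4, rank ∂_2 = 0 ⇒ b_1 = 5 − 4 − 0 = 1. So H_1 = Z.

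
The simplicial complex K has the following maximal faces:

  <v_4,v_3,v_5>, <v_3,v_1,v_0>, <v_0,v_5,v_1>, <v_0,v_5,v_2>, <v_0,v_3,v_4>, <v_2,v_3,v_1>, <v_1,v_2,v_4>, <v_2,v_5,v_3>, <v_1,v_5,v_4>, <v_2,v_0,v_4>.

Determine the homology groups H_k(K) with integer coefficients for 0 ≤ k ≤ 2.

H_0 ≅ Z,  H_1 ≅ Z_2,  H_2 = 0.

Fix the vertex order v_0 < v_1 < v_2 < v_3 < v_4 < v_5 and write every simplex with vertices in increasing order. Then dim K = 2 and the simplices of K are:

  0-simplices (6): [v_0], [v_1], [v_2], [v_3], [v_4], [v_5]
  1-simplices (15): (15 of them)
  2-simplices (10): [v_0,v_1,v_3], [v_0,v_1,v_5], [v_0,v_2,v_4], [v_0,v_2,v_5], [v_0,v_3,v_4], [v_1,v_2,v_3], [v_1,v_2,v_4], [v_1,v_4,v_5], [v_2,v_3,v_5], [v_3,v_4,v_5]

Hence C_0 ≅ Z^6, C_1 ≅ Z^15, C_2 ≅ Z^10.

The boundary map ∂_1: C_1 → C_0 is given by ∂[p,q] = [q] − [p]. For instance
  ∂[v_2,v_4] = [v_4] − [v_2].
The 6×15 boundary matrix has rank 5 and Smith normal form diag(1,1,1,1,1).

Boundary ∂_2: C_2 → C_1 sends each 2-simplex [p,q,r] to [q,r] − [p,r] + [p,q]. For instance
  ∂[v_1,v_2,v_4] = [v_2,v_4] − [v_1,v_4] + [v_1,v_2],
  ∂[v_3,v_4,v_5] = [v_4,v_5] − [v_3,v_5] + [v_3,v_4].
As a 15×10 matrix over Z this has rank 10, with invariant factors (1,1,1,1,1,1,1,1,1,2).

From H_k ≅ ker(∂_k) / im(∂_{k+1}) we obtain:

  H_0: rank C_0 − rank ∂_1 = 6 − 5 = 1, and the invariant factors of ∂_1 are all 1, so H_0 ≅ Z.
  H_1: rank ker ∂_1 − rank ∂_2 = (15 − 5) − 10 = 0, and ∂_2 has invariant factor 2 > 1, so H_1 ≅ Z_2.
  H_2: rank ker ∂_2 − rank ∂_3 = (10 − 10) − 0 = 0, and there is no ∂_3, so H_2 ≅ 0.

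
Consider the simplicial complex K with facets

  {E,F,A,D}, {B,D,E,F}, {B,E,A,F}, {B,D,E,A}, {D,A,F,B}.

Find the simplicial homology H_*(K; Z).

H_0 = Z,  H_1 = 0,  H_2 = 0,  H_3 = Z.

We work with the vertex ordering A < B < D < E < F. The simplices of K, each written with vertices in increasing order, are:

  0-simplices (5): A, B, D, E, F
  1-simplices (10): AB, AD, AE, AF, BD, BE, BF, DE, DF, EF
  2-simplices (10): ABD, ABE, ABF, ADE, ADF, AEF, BDE, BDF, BEF, DEF
  3-simplices (5): ABDE, ABDF, ABEF, ADEF, BDEF

Hence C_0 ≅ Z^5, C_1 ≅ Z^10, C_2 ≅ Z^10, C_3 ≅ Z^5.

The boundary map ∂_1: C_1 → C_0 maps an edge to its endpoints' difference, ∂[p,q] = q − p.
The 5×10 boundary matrix has rank 4 and Smith normal form diag(1,1,1,1).

The boundary map ∂_2: C_2 → C_1 maps a triangle to the signed sum of its edges. For instance
  ∂ADF = DF − AF + AD,
  ∂AEF = EF − AF + AE.
The 10×10 boundary matrix has rank 6 and Smith normal form diag(1,1,1,1,1,1).

∂_3: C_3 → C_2 sends each 3-simplex σ to the alternating sum Σ_i (−1)^i (σ with its i-th vertex removed). For instance
  ∂ADEF = DEF − AEF + ADF − ADE,
  ∂ABDE = BDE − ADE + ABE − ABD.
As a 10×5 matrix over Z this has rank 4, with invariant factors (1,1,1,1).

Now H_k = ker ∂_k / im ∂_{k+1}, so:

  H_0: rank C_0 − rank ∂_1 = 5 − 4 = 1, and the invariant factors of ∂_1 are all 1, so H_0 = Z.
  H_1: rank ker ∂_1 − rank ∂_2 = (10 − 4) − 6 = 0, and the invariant factors of ∂_2 are all 1, so H_1 = 0.
  H_2: rank ker ∂_2 − rank ∂_3 = (10 − 6) − 4 = 0, and the invariant factors of ∂_3 are all 1, so H_2 = 0.
  H_3: rank ker ∂_3 − rank ∂_4 = (5 − 4) − 0 = 1, and there is no ∂_4, so H_3 = Z.

(K is a triangulation of the 3-sphere S^3.)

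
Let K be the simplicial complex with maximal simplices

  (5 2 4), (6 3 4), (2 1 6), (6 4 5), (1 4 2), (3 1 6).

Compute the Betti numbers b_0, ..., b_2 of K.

K has 6 vertices, 12 edges, 6 triangles.
rank ∂_0 = 0, rank ∂_1 = 5 ⇒ b_0 = 6 − 0 − 5 = 1; all invariant factors of ∂_1 are 1 so no torsion. So H_0 = Z.
rank ∂_1 = 5, rank ∂_2 = 6 ⇒ b_1 = 12 − 5 − 6 = 1; all invariant factors of ∂_2 are 1 so no torsion. So H_1 = Z.
rank ∂_2 = 6, rank ∂_3 = 0 ⇒ b_2 = 6 − 6 − 0 = 0. So H_2 = 0.

b_0 = 1, b_1 = 1, b_2 = 0.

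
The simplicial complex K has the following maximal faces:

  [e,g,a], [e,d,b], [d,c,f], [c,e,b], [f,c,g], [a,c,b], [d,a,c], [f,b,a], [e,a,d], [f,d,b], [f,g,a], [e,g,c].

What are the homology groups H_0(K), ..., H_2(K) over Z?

Order the vertices as a < b < c < d < e < f < g. Listing each simplex with vertices in this order, K has dimension 2 with simplices:

  0-simplices (7): a, b, c, d, e, f, g
  1-simplices (18): ab, ac, ad, ae, af, ag, bc, bd, be, bf, cd, ce, cf, cg, de, df, eg, fg
  2-simplices (12): abc, abf, acd, ade, aeg, afg, bce, bde, bdf, cdf, ceg, cfg

giving chain groups C_0 ≅ Z^7, C_1 ≅ Z^18, C_2 ≅ Z^12.

Boundary ∂_1: C_1 → C_0 is given by ∂[p,q] = [q] − [p]. For instance
  ∂bf = f − b.
This gives a 7×18 integer matrix of rank 6; reducing to Smith normal form yields diagonal entries (1,1,1,1,1,1).

Boundary ∂_2: C_2 → C_1 maps a triangle to the signed sum of its edges. For instance
  ∂bdf = df − bf + bd,
  ∂ceg = eg − cg + ce.
The 18×12 boundary matrix has rank 12 and Smith normal form diag(1,1,1,1,1,1,1,1,1,1,1,2).

From H_k ≅ ker(∂_k) / im(∂_{k+1}) we obtain:

  H_0: rank C_0 − rank ∂_1 = 7 − 6 = 1, and the invariant factors of ∂_1 are all 1, so H_0 = Z.
  H_1: rank ker ∂_1 − rank ∂_2 = (18 − 6) − 12 = 0, and ∂_2 has invariant factor 2 > 1, so H_1 = Z/2.
  H_2: rank ker ∂_2 − rank ∂_3 = (12 − 12) − 0 = 0, and there is no ∂_3, so H_2 = 0.

H_0 ≅ Z,  H_1 ≅ Z/2,  H_2 = 0.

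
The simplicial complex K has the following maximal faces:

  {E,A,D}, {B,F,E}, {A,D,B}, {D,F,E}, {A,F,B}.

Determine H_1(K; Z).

H_1 = Z.

K has 5 vertices, 10 edges, 5 triangles.
rank ∂_1 = 4, rank ∂_2 = 5 ⇒ b_1 = 10 − 4 − 5 = 1; all invariant factors of ∂_2 are 1 so no torsion. So H_1 ≅ Z.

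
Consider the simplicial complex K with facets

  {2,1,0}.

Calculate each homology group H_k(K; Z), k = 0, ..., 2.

We work with the vertex ordering 0 < 1 < 2. The simplices of K, each written with vertices in increasing order, are:

  0-simplices (3): [0], [1], [2]
  1-simplices (3): [0,1], [0,2], [1,2]
  2-simplices (1): [0,1,2]

Hence C_0 ≅ Z^3, C_1 ≅ Z^3, C_2 ≅ Z^1.

∂_1: C_1 → C_0 maps an edge to its endpoints' difference, ∂[p,q] = q − p. For instance
  ∂[0,2] = [2] − [0].
The resulting 3×3 matrix has rank 2, and its Smith normal form has invariant factors (1,1).

The boundary map ∂_2: C_2 → C_1 sends each 2-simplex [p,q,r] to [q,r] − [p,r] + [p,q]. For instance
  ∂[0,1,2] = [1,2] − [0,2] + [0,1].
The resulting 3×1 matrix has rank 1, and its Smith normal form has invariant factors (1).

Now H_k = ker ∂_k / im ∂_{k+1}, so:

  H_0: rank C_0 − rank ∂_1 = 3 − 2 = 1, and the invariant factors of ∂_1 are all 1, so H_0 = Z.
  H_1: rank ker ∂_1 − rank ∂_2 = (3 − 2) − 1 = 0, and the invariant factors of ∂_2 are all 1, so H_1 = 0.
  H_2: rank ker ∂_2 − rank ∂_3 = (1 − 1) − 0 = 0, and there is no ∂_3, so H_2 = 0.

(K is a triangulation of the 2-simplex.)

H_0 = Z,  H_1 = 0,  H_2 = 0.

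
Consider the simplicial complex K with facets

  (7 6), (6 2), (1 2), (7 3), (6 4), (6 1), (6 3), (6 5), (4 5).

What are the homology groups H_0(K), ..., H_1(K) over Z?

H_0 = Z,  H_1 = Z^3.

K has 7 vertices, 9 edges.
rank ∂_0 = 0, rank ∂_1 = 6 ⇒ b_0 = 7 − 0 − 6 = 1; all invariant factors of ∂_1 are 1 so no torsion. So H_0 = Z.
rank ∂_1 = 6, rank ∂_2 = 0 ⇒ b_1 = 9 − 6 − 0 = 3. So H_1 = Z^3.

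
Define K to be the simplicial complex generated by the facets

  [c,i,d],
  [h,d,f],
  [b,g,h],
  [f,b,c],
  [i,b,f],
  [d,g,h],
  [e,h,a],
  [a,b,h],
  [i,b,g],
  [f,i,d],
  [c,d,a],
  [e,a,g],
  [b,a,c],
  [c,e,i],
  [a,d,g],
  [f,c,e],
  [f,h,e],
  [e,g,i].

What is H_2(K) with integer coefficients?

H_2 = 0.

We work with the vertex ordering a < b < c < d < e < f < g < h < i. The simplices of K, each written with vertices in increasing order, are:

  0-simplices (9): a, b, c, d, e, f, g, h, i
  1-simplices (27): ab, ac, ad, ae, ag, ah, bc, bf, bg, bh, bi, cd, ce, cf, ci, df, dg, dh, di, ef, eg, eh, ei, fh, fi, gh, gi
  2-simplices (18): abc, abh, acd, adg, aeg, aeh, bcf, bfi, bgh, bgi, cdi, cef, cei, dfh, dfi, dgh, efh, egi

Hence C_0 ≅ Z^9, C_1 ≅ Z^27, C_2 ≅ Z^18.

∂_1: C_1 → C_0 maps an edge to its endpoints' difference, ∂[p,q] = q − p. For instance
  ∂gh = h − g.
The 9×27 boundary matrix has rank 8 and Smith normal form diag(1,1,1,1,1,1,1,1).

The boundary map ∂_2: C_2 → C_1 maps a triangle to the signed sum of its edges. For instance
  ∂acd = cd − ad + ac,
  ∂cef = ef − cf + ce.
As a 27×18 matrix over Z this has rank 18, with invariant factors (1,1,1,1,1,1,1,1,1,1,1,1,1,1,1,1,1,2).

Reading off H_k = ker ∂_k / im ∂_{k+1}:

  H_2: rank ker ∂_2 − rank ∂_3 = (18 − 18) − 0 = 0, and there is no ∂_3, so H_2 = 0.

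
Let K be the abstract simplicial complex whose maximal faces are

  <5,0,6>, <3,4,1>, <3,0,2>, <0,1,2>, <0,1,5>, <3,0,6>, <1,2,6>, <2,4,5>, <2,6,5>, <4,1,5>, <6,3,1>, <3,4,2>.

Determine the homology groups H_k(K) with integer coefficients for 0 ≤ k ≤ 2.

Fix the vertex order 0 < 1 < 2 < 3 < 4 < 5 < 6 and write every simplex with vertices in increasing order. Then dim K = 2 and the simplices of K are:

  0-simplices (7): [0], [1], [2], [3], [4], [5], [6]
  1-simplices (18): [0,1], [0,2], [0,3], [0,5], [0,6], [1,2], [1,3], [1,4], [1,5], [1,6], [2,3], [2,4], [2,5], [2,6], [3,4], [3,6], [4,5], [5,6]
  2-simplices (12): [0,1,2], [0,1,5], [0,2,3], [0,3,6], [0,5,6], [1,2,6], [1,3,4], [1,3,6], [1,4,5], [2,3,4], [2,4,5], [2,5,6]

giving chain groups C_0 ≅ Z^7, C_1 ≅ Z^18, C_2 ≅ Z^12.

∂_1: C_1 → C_0 maps an edge to its endpoints' difference, ∂[p,q] = q − p. For instance
  ∂[2,5] = [5] − [2].
This gives a 7×18 integer matrix of rank 6; reducing to Smith normal form yields diagonal entries (1,1,1,1,1,1).

The boundary map ∂_2: C_2 → C_1 acts by ∂[p,q,r] = [q,r] − [p,r] + [p,q]. For instance
  ∂[0,1,2] = [1,2] − [0,2] + [0,1],
  ∂[1,4,5] = [4,5] − [1,5] + [1,4].
This gives a 18×12 integer matrix of rank 12; reducing to Smith normal form yields diagonal entries (1,1,1,1,1,1,1,1,1,1,1,2).

Computing H_k = (kernel of ∂_k) / (image of ∂_{k+1}):

  H_0: rank C_0 − rank ∂_1 = 7 − 6 = 1, and the invariant factors of ∂_1 are all 1, so H_0 ≅ Z.
  H_1: rank ker ∂_1 − rank ∂_2 = (18 − 6) − 12 = 0, and ∂_2 has invariant factor 2 > 1, so H_1 ≅ Z/2Z.
  H_2: rank ker ∂_2 − rank ∂_3 = (12 − 12) − 0 = 0, and there is no ∂_3, so H_2 ≅ 0.

H_0 = Z,  H_1 = Z/2Z,  H_2 = 0.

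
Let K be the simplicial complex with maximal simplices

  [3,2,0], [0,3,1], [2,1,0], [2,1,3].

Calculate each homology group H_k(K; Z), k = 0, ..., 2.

K has 4 vertices, 6 edges, 4 triangles.
rank ∂_0 = 0, rank ∂_1 = 3 ⇒ b_0 = 4 − 0 − 3 = 1; all invariant factors of ∂_1 are 1 so no torsion. So H_0 = Z.
rank ∂_1 = 3, rank ∂_2 = 3 ⇒ b_1 = 6 − 3 − 3 = 0; all invariant factors of ∂_2 are 1 so no torsion. So H_1 = 0.
rank ∂_2 = 3, rank ∂_3 = 0 ⇒ b_2 = 4 − 3 − 0 = 1. So H_2 = Z.

H_0 ≅ Z,  H_1 = 0,  H_2 ≅ Z.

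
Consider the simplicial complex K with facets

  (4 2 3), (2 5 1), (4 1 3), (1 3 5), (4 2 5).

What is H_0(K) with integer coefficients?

H_0 = Z.

K has 5 vertices, 10 edges, 5 triangles.
rank ∂_0 = 0, rank ∂_1 = 4 ⇒ b_0 = 5 − 0 − 4 = 1; all invariant factors of ∂_1 are 1 so no torsion. So H_0 ≅ Z.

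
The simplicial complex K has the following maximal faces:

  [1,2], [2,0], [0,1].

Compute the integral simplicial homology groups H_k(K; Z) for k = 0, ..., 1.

Take the total order 0 < 1 < 2 on the vertex set. Then K (dimension 1) consists of the simplices:

  0-simplices (3): [0], [1], [2]
  1-simplices (3): [0,1], [0,2], [1,2]

so the chain groups are C_0 ≅ Z^3, C_1 ≅ Z^3.

Boundary ∂_1: C_1 → C_0 maps an edge to its endpoints' difference, ∂[p,q] = q − p.
This gives a 3×3 integer matrix of rank 2; reducing to Smith normal form yields diagonal entries (1,1).

Reading off H_k = ker ∂_k / im ∂_{k+1}:

  H_0: rank C_0 − rank ∂_1 = 3 − 2 = 1, and the invariant factors of ∂_1 are all 1, so H_0 = Z.
  H_1: rank ker ∂_1 − rank ∂_2 = (3 − 2) − 0 = 1, and there is no ∂_2, so H_1 = Z.

(K is a triangulation of the circle S^1.)

H_0 = Z,  H_1 = Z.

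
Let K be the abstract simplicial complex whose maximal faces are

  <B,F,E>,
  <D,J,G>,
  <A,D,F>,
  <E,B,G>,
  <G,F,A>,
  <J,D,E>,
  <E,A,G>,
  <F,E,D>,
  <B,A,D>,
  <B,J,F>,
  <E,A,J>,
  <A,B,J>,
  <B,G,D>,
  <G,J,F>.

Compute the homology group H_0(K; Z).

We work with the vertex ordering A < B < D < E < F < G < J. The simplices of K, each written with vertices in increasing order, are:

  0-simplices (7): A, B, D, E, F, G, J
  1-simplices (21): AB, AD, AE, AF, AG, AJ, BD, BE, BF, BG, BJ, DE, DF, DG, DJ, EF, EG, EJ, FG, FJ, GJ
  2-simplices (14): ABD, ABJ, ADF, AEG, AEJ, AFG, BDG, BEF, BEG, BFJ, DEF, DEJ, DGJ, FGJ

Hence C_0 ≅ Z^7, C_1 ≅ Z^21, C_2 ≅ Z^14.

∂_1: C_1 → C_0 sends each edge [p,q] (with p < q) to q − p. For instance
  ∂AJ = J − A.
The resulting 7×21 matrix has rank 6, and its Smith normal form has invariant factors (1,1,1,1,1,1).

∂_2: C_2 → C_1 maps a triangle to the signed sum of its edges. For instance
  ∂FGJ = GJ − FJ + FG,
  ∂DEF = EF − DF + DE.
The resulting 21×14 matrix has rank 13, and its Smith normal form has invariant factors (1,1,1,1,1,1,1,1,1,1,1,1,1).

Reading off H_k = ker ∂_k / im ∂_{k+1}:

  H_0: rank C_0 − rank ∂_1 = 7 − 6 = 1, and the invariant factors of ∂_1 are all 1, so H_0 ≅ Z.

H_0 = Z.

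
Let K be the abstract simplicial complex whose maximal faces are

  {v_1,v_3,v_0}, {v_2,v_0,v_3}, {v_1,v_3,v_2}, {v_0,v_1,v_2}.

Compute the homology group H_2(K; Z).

We work with the vertex ordering v_0 < v_1 < v_2 < v_3. The simplices of K, each written with vertices in increasing order, are:

  0-simplices (4): [v_0], [v_1], [v_2], [v_3]
  1-simplices (6): [v_0,v_1], [v_0,v_2], [v_0,v_3], [v_1,v_2], [v_1,v_3], [v_2,v_3]
  2-simplices (4): [v_0,v_1,v_2], [v_0,v_1,v_3], [v_0,v_2,v_3], [v_1,v_2,v_3]

giving chain groups C_0 ≅ Z^4, C_1 ≅ Z^6, C_2 ≅ Z^4.

The boundary map ∂_1: C_1 → C_0 sends each edge [p,q] (with p < q) to q − p. For instance
  ∂[v_0,v_1] = [v_1] − [v_0].
The 4×6 boundary matrix has rank 3 and Smith normal form diag(1,1,1).

Boundary ∂_2: C_2 → C_1 acts by ∂[p,q,r] = [q,r] − [p,r] + [p,q]. For instance
  ∂[v_0,v_1,v_2] = [v_1,v_2] − [v_0,v_2] + [v_0,v_1],
  ∂[v_0,v_1,v_3] = [v_1,v_3] − [v_0,v_3] + [v_0,v_1].
The 6×4 boundary matrix has rank 3 and Smith normal form diag(1,1,1).

Reading off H_k = ker ∂_k / im ∂_{k+1}:

  H_2: rank ker ∂_2 − rank ∂_3 = (4 − 3) − 0 = 1, and there is no ∂_3, so H_2 = Z.

H_2 ≅ Z.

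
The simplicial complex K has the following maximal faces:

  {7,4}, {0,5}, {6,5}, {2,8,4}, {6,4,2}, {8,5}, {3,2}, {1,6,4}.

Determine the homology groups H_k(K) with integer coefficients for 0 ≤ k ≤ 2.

H_0 ≅ Z,  H_1 ≅ Z,  H_2 = 0.

Order the vertices as 0 < 1 < 2 < 3 < 4 < 5 < 6 < 7 < 8. Listing each simplex with vertices in this order, K has dimension 2 with simplices:

  0-simplices (9): [0], [1], [2], [3], [4], [5], [6], [7], [8]
  1-simplices (12): [0,5], [1,4], [1,6], [2,3], [2,4], [2,6], [2,8], [4,6], [4,7], [4,8], [5,6], [5,8]
  2-simplices (3): [1,4,6], [2,4,6], [2,4,8]

Hence C_0 ≅ Z^9, C_1 ≅ Z^12, C_2 ≅ Z^3.

∂_1: C_1 → C_0 maps an edge to its endpoints' difference, ∂[p,q] = q − p. For instance
  ∂[2,3] = [3] − [2].
The 9×12 boundary matrix has rank 8 and Smith normal form diag(1,1,1,1,1,1,1,1).

The boundary map ∂_2: C_2 → C_1 maps a triangle to the signed sum of its edges. For instance
  ∂[2,4,6] = [4,6] − [2,6] + [2,4],
  ∂[2,4,8] = [4,8] − [2,8] + [2,4].
This gives a 12×3 integer matrix of rank 3; reducing to Smith normal form yields diagonal entries (1,1,1).

From H_k ≅ ker(∂_k) / im(∂_{k+1}) we obtain:

  H_0: rank C_0 − rank ∂_1 = 9 − 8 = 1, and the invariant factors of ∂_1 are all 1, so H_0 = Z.
  H_1: rank ker ∂_1 − rank ∂_2 = (12 − 8) − 3 = 1, and the invariant factors of ∂_2 are all 1, so H_1 = Z.
  H_2: rank ker ∂_2 − rank ∂_3 = (3 − 3) − 0 = 0, and there is no ∂_3, so H_2 = 0.

As a check, the Euler characteristic is 9 − 12 + 3 = 0, which agrees with 1 − 1 + 0 = 0.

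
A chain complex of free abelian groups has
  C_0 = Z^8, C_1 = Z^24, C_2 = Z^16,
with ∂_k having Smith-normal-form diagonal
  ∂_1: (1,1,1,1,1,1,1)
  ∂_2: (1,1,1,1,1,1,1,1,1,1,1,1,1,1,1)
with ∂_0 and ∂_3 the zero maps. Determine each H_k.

H_0 ≅ Z,  H_1 ≅ Z^2,  H_2 ≅ Z.

H_0: b_0 = 8 − 0 − 7 = 1; torsion from ∂_1 factors > 1: none. So H_0 ≅ Z.
H_1: b_1 = 24 − 7 − 15 = 2; torsion from ∂_2 factors > 1: none. So H_1 ≅ Z^2.
H_2: b_2 = 16 − 15 − 0 = 1; torsion from ∂_3 factors > 1: none. So H_2 ≅ Z.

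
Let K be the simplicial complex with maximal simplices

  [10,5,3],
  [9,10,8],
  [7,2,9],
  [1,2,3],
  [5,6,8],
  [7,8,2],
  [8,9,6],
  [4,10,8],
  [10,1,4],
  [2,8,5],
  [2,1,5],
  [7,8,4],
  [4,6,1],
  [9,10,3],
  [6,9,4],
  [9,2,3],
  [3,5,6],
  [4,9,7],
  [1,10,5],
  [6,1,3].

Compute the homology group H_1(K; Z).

Fix the vertex order 1 < 2 < 3 < 4 < 5 < 6 < 7 < 8 < 9 < 10 and write every simplex with vertices in increasing order. Then dim K = 2 and the simplices of K are:

  0-simplices (10): [1], [2], [3], [4], [5], [6], [7], [8], [9], [10]
  1-simplices (30): (30 of them)
  2-simplices (20): (20 of them)

so the chain groups are C_0 ≅ Z^10, C_1 ≅ Z^30, C_2 ≅ Z^20.

Boundary ∂_1: C_1 → C_0 is given by ∂[p,q] = [q] − [p]. For instance
  ∂[4,8] = [8] − [4].
The 10×30 boundary matrix has rank 9 and Smith normal form diag(1,1,1,1,1,1,1,1,1).

∂_2: C_2 → C_1 sends each 2-simplex [p,q,r] to [q,r] − [p,r] + [p,q]. For instance
  ∂[3,5,10] = [5,10] − [3,10] + [3,5],
  ∂[4,6,9] = [6,9] − [4,9] + [4,6].
This gives a 30×20 integer matrix of rank 20; reducing to Smith normal form yields diagonal entries (1,1,1,1,1,1,1,1,1,1,1,1,1,1,1,1,1,1,1,2).

Computing H_k = (kernel of ∂_k) / (image of ∂_{k+1}):

  H_1: rank ker ∂_1 − rank ∂_2 = (30 − 9) − 20 = 1, and ∂_2 has invariant factor 2 > 1, so H_1 ≅ Z ⊕ Z_2.

H_1 ≅ Z ⊕ Z_2.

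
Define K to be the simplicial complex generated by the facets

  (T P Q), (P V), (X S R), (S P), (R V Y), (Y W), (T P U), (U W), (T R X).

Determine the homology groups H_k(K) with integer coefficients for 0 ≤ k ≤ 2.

H_0 = Z,  H_1 = Z^3,  H_2 = 0.

We work with the vertex ordering P < Q < R < S < T < U < V < W < X < Y. The simplices of K, each written with vertices in increasing order, are:

  0-simplices (10): P, Q, R, S, T, U, V, W, X, Y
  1-simplices (17): PQ, PS, PT, PU, PV, QT, RS, RT, RV, RX, RY, SX, TU, TX, UW, VY, WY
  2-simplices (5): PQT, PTU, RSX, RTX, RVY

Hence C_0 ≅ Z^10, C_1 ≅ Z^17, C_2 ≅ Z^5.

Boundary ∂_1: C_1 → C_0 is given by ∂[p,q] = [q] − [p]. For instance
  ∂PS = S − P.
The resulting 10×17 matrix has rank 9, and its Smith normal form has invariant factors (1,1,1,1,1,1,1,1,1).

Boundary ∂_2: C_2 → C_1 maps a triangle to the signed sum of its edges. For instance
  ∂PQT = QT − PT + PQ,
  ∂RVY = VY − RY + RV.
The resulting 17×5 matrix has rank 5, and its Smith normal form has invariant factors (1,1,1,1,1).

From H_k ≅ ker(∂_k) / im(∂_{k+1}) we obtain:

  H_0: rank C_0 − rank ∂_1 = 10 − 9 = 1, and the invariant factors of ∂_1 are all 1, so H_0 ≅ Z.
  H_1: rank ker ∂_1 − rank ∂_2 = (17 − 9) − 5 = 3, and the invariant factors of ∂_2 are all 1, so H_1 ≅ Z^3.
  H_2: rank ker ∂_2 − rank ∂_3 = (5 − 5) − 0 = 0, and there is no ∂_3, so H_2 ≅ 0.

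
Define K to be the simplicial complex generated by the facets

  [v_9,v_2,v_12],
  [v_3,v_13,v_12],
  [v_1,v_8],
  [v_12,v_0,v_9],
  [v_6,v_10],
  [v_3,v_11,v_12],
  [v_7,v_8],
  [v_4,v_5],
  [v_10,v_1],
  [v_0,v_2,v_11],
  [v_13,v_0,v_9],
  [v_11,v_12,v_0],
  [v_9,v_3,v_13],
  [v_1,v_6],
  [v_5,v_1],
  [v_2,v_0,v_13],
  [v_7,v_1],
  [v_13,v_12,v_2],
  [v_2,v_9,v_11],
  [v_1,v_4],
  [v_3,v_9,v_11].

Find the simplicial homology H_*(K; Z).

Order the vertices as v_0 < v_1 < v_2 < v_3 < v_4 < v_5 < v_6 < v_7 < v_8 < v_9 < v_10 < v_11 < v_12 < v_13. Listing each simplex with vertices in this order, K has dimension 2 with simplices:

  0-simplices (14): [v_0], [v_1], [v_2], [v_3], [v_4], [v_5], [v_6], [v_7], [v_8], [v_9], [v_10], [v_11], [v_12], [v_13]
  1-simplices (27): (27 of them)
  2-simplices (12): (12 of them)

Hence C_0 ≅ Z^14, C_1 ≅ Z^27, C_2 ≅ Z^12.

The boundary map ∂_1: C_1 → C_0 is given by ∂[p,q] = [q] − [p].
This gives a 14×27 integer matrix of rank 12; reducing to Smith normal form yields diagonal entries (1,1,1,1,1,1,1,1,1,1,1,1).

∂_2: C_2 → C_1 maps a triangle to the signed sum of its edges. For instance
  ∂[v_0,v_9,v_13] = [v_9,v_13] − [v_0,v_13] + [v_0,v_9],
  ∂[v_2,v_12,v_13] = [v_12,v_13] − [v_2,v_13] + [v_2,v_12].
As a 27×12 matrix over Z this has rank 12, with invariant factors (1,1,1,1,1,1,1,1,1,1,1,2).

From H_k ≅ ker(∂_k) / im(∂_{k+1}) we obtain:

  H_0: rank C_0 − rank ∂_1 = 14 − 12 = 2, and the invariant factors of ∂_1 are all 1, so H_0 ≅ Z^2.
  H_1: rank ker ∂_1 − rank ∂_2 = (27 − 12) − 12 = 3, and ∂_2 has invariant factor 2 > 1, so H_1 ≅ Z^3 ⊕ Z/2.
  H_2: rank ker ∂_2 − rank ∂_3 = (12 − 12) − 0 = 0, and there is no ∂_3, so H_2 ≅ 0.

H_0 ≅ Z^2,  H_1 ≅ Z^3 ⊕ Z/2,  H_2 = 0.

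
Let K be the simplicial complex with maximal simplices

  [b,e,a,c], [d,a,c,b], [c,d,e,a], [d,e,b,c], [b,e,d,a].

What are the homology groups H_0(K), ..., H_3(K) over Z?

Order the vertices as a < b < c < d < e. Listing each simplex with vertices in this order, K has dimension 3 with simplices:

  0-simplices (5): a, b, c, d, e
  1-simplices (10): ab, ac, ad, ae, bc, bd, be, cd, ce, de
  2-simplices (10): abc, abd, abe, acd, ace, ade, bcd, bce, bde, cde
  3-simplices (5): abcd, abce, abde, acde, bcde

giving chain groups C_0 ≅ Z^5, C_1 ≅ Z^10, C_2 ≅ Z^10, C_3 ≅ Z^5.

The boundary map ∂_1: C_1 → C_0 sends each edge [p,q] (with p < q) to q − p. For instance
  ∂ad = d − a.
The resulting 5×10 matrix has rank 4, and its Smith normal form has invariant factors (1,1,1,1).

The boundary map ∂_2: C_2 → C_1 maps a triangle to the signed sum of its edges. For instance
  ∂ade = de − ae + ad,
  ∂cde = de − ce + cd.
As a 10×10 matrix over Z this has rank 6, with invariant factors (1,1,1,1,1,1).

Boundary ∂_3: C_3 → C_2 sends each 3-simplex σ to the alternating sum Σ_i (−1)^i (σ with its i-th vertex removed). For instance
  ∂acde = cde − ade + ace − acd,
  ∂abce = bce − ace + abe − abc.
This gives a 10×5 integer matrix of rank 4; reducing to Smith normal form yields diagonal entries (1,1,1,1).

Now H_k = ker ∂_k / im ∂_{k+1}, so:

  H_0: rank C_0 − rank ∂_1 = 5 − 4 = 1, and the invariant factors of ∂_1 are all 1, so H_0 = Z.
  H_1: rank ker ∂_1 − rank ∂_2 = (10 − 4) − 6 = 0, and the invariant factors of ∂_2 are all 1, so H_1 = 0.
  H_2: rank ker ∂_2 − rank ∂_3 = (10 − 6) − 4 = 0, and the invariant factors of ∂_3 are all 1, so H_2 = 0.
  H_3: rank ker ∂_3 − rank ∂_4 = (5 − 4) − 0 = 1, and there is no ∂_4, so H_3 = Z.

As a check, the Euler characteristic is 5 − 10 + 10 − 5 = 0, which agrees with 1 − 0 + 0 − 1 = 0.

H_0 ≅ Z,  H_1 = 0,  H_2 = 0,  H_3 ≅ Z.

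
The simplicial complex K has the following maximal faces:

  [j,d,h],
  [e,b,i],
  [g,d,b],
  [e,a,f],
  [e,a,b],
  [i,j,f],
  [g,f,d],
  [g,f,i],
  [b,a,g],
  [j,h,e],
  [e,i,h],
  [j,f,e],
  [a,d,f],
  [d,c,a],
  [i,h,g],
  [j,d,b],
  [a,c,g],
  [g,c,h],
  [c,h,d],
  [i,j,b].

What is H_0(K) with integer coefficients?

H_0 = Z.

We work with the vertex ordering a < b < c < d < e < f < g < h < i < j. The simplices of K, each written with vertices in increasing order, are:

  0-simplices (10): a, b, c, d, e, f, g, h, i, j
  1-simplices (30): ab, ac, ad, ae, af, ag, bd, be, bg, bi, bj, cd, cg, ch, df, dg, dh, dj, ef, eh, ei, ej, fg, fi, fj, gh, gi, hi, hj, ij
  2-simplices (20): abe, abg, acd, acg, adf, aef, bdg, bdj, bei, bij, cdh, cgh, dfg, dhj, efj, ehi, ehj, fgi, fij, ghi

giving chain groups C_0 ≅ Z^10, C_1 ≅ Z^30, C_2 ≅ Z^20.

The boundary map ∂_1: C_1 → C_0 sends each edge [p,q] (with p < q) to q − p.
The 10×30 boundary matrix has rank 9 and Smith normal form diag(1,1,1,1,1,1,1,1,1).

∂_2: C_2 → C_1 sends each 2-simplex [p,q,r] to [q,r] − [p,r] + [p,q]. For instance
  ∂dfg = fg − dg + df,
  ∂fij = ij − fj + fi.
The resulting 30×20 matrix has rank 20, and its Smith normal form has invariant factors (1,1,1,1,1,1,1,1,1,1,1,1,1,1,1,1,1,1,1,2).

Reading off H_k = ker ∂_k / im ∂_{k+1}:

  H_0: rank C_0 − rank ∂_1 = 10 − 9 = 1, and the invariant factors of ∂_1 are all 1, so H_0 ≅ Z.

(K is a triangulation of the Klein bottle.)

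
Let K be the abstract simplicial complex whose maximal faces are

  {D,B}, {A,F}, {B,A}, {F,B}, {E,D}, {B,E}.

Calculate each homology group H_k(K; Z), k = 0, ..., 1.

H_0 = Z,  H_1 = Z^2.

Take the total order A < B < D < E < F on the vertex set. Then K (dimension 1) consists of the simplices:

  0-simplices (5): A, B, D, E, F
  1-simplices (6): AB, AF, BD, BE, BF, DE

so the chain groups are C_0 ≅ Z^5, C_1 ≅ Z^6.

The boundary map ∂_1: C_1 → C_0 maps an edge to its endpoints' difference, ∂[p,q] = q − p. For instance
  ∂DE = E − D.
The resulting 5×6 matrix has rank 4, and its Smith normal form has invariant factors (1,1,1,1).

Now H_k = ker ∂_k / im ∂_{k+1}, so:

  H_0: rank C_0 − rank ∂_1 = 5 − 4 = 1, and the invariant factors of ∂_1 are all 1, so H_0 ≅ Z.
  H_1: rank ker ∂_1 − rank ∂_2 = (6 − 4) − 0 = 2, and there is no ∂_2, so H_1 ≅ Z^2.

(K is a triangulation of a wedge of 2 circles.)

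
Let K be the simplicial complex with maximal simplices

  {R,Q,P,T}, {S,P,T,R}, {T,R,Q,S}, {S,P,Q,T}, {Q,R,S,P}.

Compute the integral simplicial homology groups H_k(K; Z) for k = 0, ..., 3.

Fix the vertex order P < Q < R < S < T and write every simplex with vertices in increasing order. Then dim K = 3 and the simplices of K are:

  0-simplices (5): P, Q, R, S, T
  1-simplices (10): PQ, PR, PS, PT, QR, QS, QT, RS, RT, ST
  2-simplices (10): PQR, PQS, PQT, PRS, PRT, PST, QRS, QRT, QST, RST
  3-simplices (5): PQRS, PQRT, PQST, PRST, QRST

so the chain groups are C_0 ≅ Z^5, C_1 ≅ Z^10, C_2 ≅ Z^10, C_3 ≅ Z^5.

The boundary map ∂_1: C_1 → C_0 sends each edge [p,q] (with p < q) to q − p. For instance
  ∂QS = S − Q.
As a 5×10 matrix over Z this has rank 4, with invariant factors (1,1,1,1).

The boundary map ∂_2: C_2 → C_1 sends each 2-simplex [p,q,r] to [q,r] − [p,r] + [p,q]. For instance
  ∂QRS = RS − QS + QR,
  ∂QRT = RT − QT + QR.
This gives a 10×10 integer matrix of rank 6; reducing to Smith normal form yields diagonal entries (1,1,1,1,1,1).

∂_3: C_3 → C_2 sends each 3-simplex σ to the alternating sum Σ_i (−1)^i (σ with its i-th vertex removed). For instance
  ∂PQRS = QRS − PRS + PQS − PQR,
  ∂PRST = RST − PST + PRT − PRS.
As a 10×5 matrix over Z this has rank 4, with invariant factors (1,1,1,1).

Reading off H_k = ker ∂_k / im ∂_{k+1}:

  H_0: rank C_0 − rank ∂_1 = 5 − 4 = 1, and the invariant factors of ∂_1 are all 1, so H_0 ≅ Z.
  H_1: rank ker ∂_1 − rank ∂_2 = (10 − 4) − 6 = 0, and the invariant factors of ∂_2 are all 1, so H_1 ≅ 0.
  H_2: rank ker ∂_2 − rank ∂_3 = (10 − 6) − 4 = 0, and the invariant factors of ∂_3 are all 1, so H_2 ≅ 0.
  H_3: rank ker ∂_3 − rank ∂_4 = (5 − 4) − 0 = 1, and there is no ∂_4, so H_3 ≅ Z.

H_0 ≅ Z,  H_1 = 0,  H_2 = 0,  H_3 ≅ Z.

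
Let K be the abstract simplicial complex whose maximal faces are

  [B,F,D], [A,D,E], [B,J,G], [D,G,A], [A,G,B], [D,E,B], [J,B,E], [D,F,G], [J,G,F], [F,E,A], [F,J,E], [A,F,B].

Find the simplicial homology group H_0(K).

Fix the vertex order A < B < D < E < F < G < J and write every simplex with vertices in increasing order. Then dim K = 2 and the simplices of K are:

  0-simplices (7): A, B, D, E, F, G, J
  1-simplices (18): AB, AD, AE, AF, AG, BD, BE, BF, BG, BJ, DE, DF, DG, EF, EJ, FG, FJ, GJ
  2-simplices (12): ABF, ABG, ADE, ADG, AEF, BDE, BDF, BEJ, BGJ, DFG, EFJ, FGJ

giving chain groups C_0 ≅ Z^7, C_1 ≅ Z^18, C_2 ≅ Z^12.

∂_1: C_1 → C_0 is given by ∂[p,q] = [q] − [p]. For instance
  ∂EF = F − E.
This gives a 7×18 integer matrix of rank 6; reducing to Smith normal form yields diagonal entries (1,1,1,1,1,1).

∂_2: C_2 → C_1 acts by ∂[p,q,r] = [q,r] − [p,r] + [p,q]. For instance
  ∂BDE = DE − BE + BD,
  ∂DFG = FG − DG + DF.
The resulting 18×12 matrix has rank 12, and its Smith normal form has invariant factors (1,1,1,1,1,1,1,1,1,1,1,2).

Reading off H_k = ker ∂_k / im ∂_{k+1}:

  H_0: rank C_0 − rank ∂_1 = 7 − 6 = 1, and the invariant factors of ∂_1 are all 1, so H_0 = Z.

(K is a triangulation of the real projective plane RP^2.)

H_0 = Z.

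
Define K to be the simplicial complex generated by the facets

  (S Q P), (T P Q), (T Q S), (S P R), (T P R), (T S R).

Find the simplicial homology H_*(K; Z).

Take the total order P < Q < R < S < T on the vertex set. Then K (dimension 2) consists of the simplices:

  0-simplices (5): P, Q, R, S, T
  1-simplices (9): PQ, PR, PS, PT, QS, QT, RS, RT, ST
  2-simplices (6): PQS, PQT, PRS, PRT, QST, RST

so the chain groups are C_0 ≅ Z^5, C_1 ≅ Z^9, C_2 ≅ Z^6.

∂_1: C_1 → C_0 sends each edge [p,q] (with p < q) to q − p.
As a 5×9 matrix over Z this has rank 4, with invariant factors (1,1,1,1).

The boundary map ∂_2: C_2 → C_1 acts by ∂[p,q,r] = [q,r] − [p,r] + [p,q]. For instance
  ∂QST = ST − QT + QS,
  ∂PRS = RS − PS + PR.
This gives a 9×6 integer matrix of rank 5; reducing to Smith normal form yields diagonal entries (1,1,1,1,1).

Computing H_k = (kernel of ∂_k) / (image of ∂_{k+1}):

  H_0: rank C_0 − rank ∂_1 = 5 − 4 = 1, and the invariant factors of ∂_1 are all 1, so H_0 = Z.
  H_1: rank ker ∂_1 − rank ∂_2 = (9 − 4) − 5 = 0, and the invariant factors of ∂_2 are all 1, so H_1 = 0.
  H_2: rank ker ∂_2 − rank ∂_3 = (6 − 5) − 0 = 1, and there is no ∂_3, so H_2 = Z.

H_0 = Z,  H_1 = 0,  H_2 = Z.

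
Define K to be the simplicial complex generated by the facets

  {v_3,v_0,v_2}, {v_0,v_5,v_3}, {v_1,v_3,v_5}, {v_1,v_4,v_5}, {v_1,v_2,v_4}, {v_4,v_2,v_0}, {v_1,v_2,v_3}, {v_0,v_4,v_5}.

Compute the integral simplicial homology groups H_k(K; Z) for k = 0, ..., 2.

K has 6 vertices, 12 edges, 8 triangles.
rank ∂_0 = 0, rank ∂_1 = 5 ⇒ b_0 = 6 − 0 − 5 = 1; all invariant factors of ∂_1 are 1 so no torsion. So H_0 ≅ Z.
rank ∂_1 = 5, rank ∂_2 = 7 ⇒ b_1 = 12 − 5 − 7 = 0; all invariant factors of ∂_2 are 1 so no torsion. So H_1 ≅ 0.
rank ∂_2 = 7, rank ∂_3 = 0 ⇒ b_2 = 8 − 7 − 0 = 1. So H_2 ≅ Z.

H_0 ≅ Z,  H_1 = 0,  H_2 ≅ Z.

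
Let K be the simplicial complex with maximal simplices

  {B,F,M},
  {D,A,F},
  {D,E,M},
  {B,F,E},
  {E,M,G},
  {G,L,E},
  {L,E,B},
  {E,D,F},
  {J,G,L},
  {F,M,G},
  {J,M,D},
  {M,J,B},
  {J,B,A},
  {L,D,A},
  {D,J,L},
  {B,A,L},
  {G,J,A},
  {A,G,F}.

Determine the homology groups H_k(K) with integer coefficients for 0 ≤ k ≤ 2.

K has 9 vertices, 27 edges, 18 triangles.
rank ∂_0 = 0, rank ∂_1 = 8 ⇒ b_0 = 9 − 0 − 8 = 1; all invariant factors of ∂_1 are 1 so no torsion. So H_0 ≅ Z.
rank ∂_1 = 8, rank ∂_2 = 18 ⇒ b_1 = 27 − 8 − 18 = 1; ∂_2 has invariant factor(s) [2] giving torsion. So H_1 ≅ Z ⊕ Z/2Z.
rank ∂_2 = 18, rank ∂_3 = 0 ⇒ b_2 = 18 − 18 − 0 = 0. So H_2 ≅ 0.

H_0 ≅ Z,  H_1 ≅ Z ⊕ Z/2Z,  H_2 = 0.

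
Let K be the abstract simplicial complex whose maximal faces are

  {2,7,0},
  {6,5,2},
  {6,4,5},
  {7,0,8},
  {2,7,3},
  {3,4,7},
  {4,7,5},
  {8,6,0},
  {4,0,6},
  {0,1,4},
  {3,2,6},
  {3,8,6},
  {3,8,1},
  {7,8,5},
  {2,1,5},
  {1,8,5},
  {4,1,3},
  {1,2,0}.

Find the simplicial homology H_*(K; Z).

We work with the vertex ordering 0 < 1 < 2 < 3 < 4 < 5 < 6 < 7 < 8. The simplices of K, each written with vertices in increasing order, are:

  0-simplices (9): [0], [1], [2], [3], [4], [5], [6], [7], [8]
  1-simplices (27): (27 of them)
  2-simplices (18): [0,1,2], [0,1,4], [0,2,7], [0,4,6], [0,6,8], [0,7,8], [1,2,5], [1,3,4], [1,3,8], [1,5,8], [2,3,6], [2,3,7], [2,5,6], [3,4,7], [3,6,8], [4,5,6], [4,5,7], [5,7,8]

so the chain groups are C_0 ≅ Z^9, C_1 ≅ Z^27, C_2 ≅ Z^18.

∂_1: C_1 → C_0 is given by ∂[p,q] = [q] − [p]. For instance
  ∂[1,4] = [4] − [1].
The resulting 9×27 matrix has rank 8, and its Smith normal form has invariant factors (1,1,1,1,1,1,1,1).

∂_2: C_2 → C_1 acts by ∂[p,q,r] = [q,r] − [p,r] + [p,q]. For instance
  ∂[0,2,7] = [2,7] − [0,7] + [0,2],
  ∂[0,6,8] = [6,8] − [0,8] + [0,6].
As a 27×18 matrix over Z this has rank 17, with invariant factors (1,1,1,1,1,1,1,1,1,1,1,1,1,1,1,1,1).

Computing H_k = (kernel of ∂_k) / (image of ∂_{k+1}):

  H_0: rank C_0 − rank ∂_1 = 9 − 8 = 1, and the invariant factors of ∂_1 are all 1, so H_0 ≅ Z.
  H_1: rank ker ∂_1 − rank ∂_2 = (27 − 8) − 17 = 2, and the invariant factors of ∂_2 are all 1, so H_1 ≅ Z^2.
  H_2: rank ker ∂_2 − rank ∂_3 = (18 − 17) − 0 = 1, and there is no ∂_3, so H_2 ≅ Z.

As a check, the Euler characteristic is 9 − 27 + 18 = 0, which agrees with 1 − 2 + 1 = 0.

H_0 = Z,  H_1 = Z^2,  H_2 = Z.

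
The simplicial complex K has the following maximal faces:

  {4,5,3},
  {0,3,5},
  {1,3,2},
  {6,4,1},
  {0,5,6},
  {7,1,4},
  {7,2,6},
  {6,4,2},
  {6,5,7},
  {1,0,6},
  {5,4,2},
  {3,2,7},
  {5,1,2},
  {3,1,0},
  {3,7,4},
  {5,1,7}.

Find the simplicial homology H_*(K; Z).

Order the vertices as 0 < 1 < 2 < 3 < 4 < 5 < 6 < 7. Listing each simplex with vertices in this order, K has dimension 2 with simplices:

  0-simplices (8): [0], [1], [2], [3], [4], [5], [6], [7]
  1-simplices (24): (24 of them)
  2-simplices (16): [0,1,3], [0,1,6], [0,3,5], [0,5,6], [1,2,3], [1,2,5], [1,4,6], [1,4,7], [1,5,7], [2,3,7], [2,4,5], [2,4,6], [2,6,7], [3,4,5], [3,4,7], [5,6,7]

giving chain groups C_0 ≅ Z^8, C_1 ≅ Z^24, C_2 ≅ Z^16.

The boundary map ∂_1: C_1 → C_0 is given by ∂[p,q] = [q] − [p]. For instance
  ∂[0,1] = [1] − [0].
The resulting 8×24 matrix has rank 7, and its Smith normal form has invariant factors (1,1,1,1,1,1,1).

The boundary map ∂_2: C_2 → C_1 sends each 2-simplex [p,q,r] to [q,r] − [p,r] + [p,q]. For instance
  ∂[2,4,5] = [4,5] − [2,5] + [2,4],
  ∂[1,2,3] = [2,3] − [1,3] + [1,2].
This gives a 24×16 integer matrix of rank 15; reducing to Smith normal form yields diagonal entries (1,1,1,1,1,1,1,1,1,1,1,1,1,1,1).

Computing H_k = (kernel of ∂_k) / (image of ∂_{k+1}):

  H_0: rank C_0 − rank ∂_1 = 8 − 7 = 1, and the invariant factors of ∂_1 are all 1, so H_0 ≅ Z.
  H_1: rank ker ∂_1 − rank ∂_2 = (24 − 7) − 15 = 2, and the invariant factors of ∂_2 are all 1, so H_1 ≅ Z^2.
  H_2: rank ker ∂_2 − rank ∂_3 = (16 − 15) − 0 = 1, and there is no ∂_3, so H_2 ≅ Z.

As a check, the Euler characteristic is 8 − 24 + 16 = 0, which agrees with 1 − 2 + 1 = 0.

H_0 ≅ Z,  H_1 ≅ Z^2,  H_2 ≅ Z.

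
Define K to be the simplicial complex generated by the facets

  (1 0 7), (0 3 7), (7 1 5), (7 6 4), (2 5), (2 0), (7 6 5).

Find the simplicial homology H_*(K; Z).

Take the total order 0 < 1 < 2 < 3 < 4 < 5 < 6 < 7 on the vertex set. Then K (dimension 2) consists of the simplices:

  0-simplices (8): [0], [1], [2], [3], [4], [5], [6], [7]
  1-simplices (13): [0,1], [0,2], [0,3], [0,7], [1,5], [1,7], [2,5], [3,7], [4,6], [4,7], [5,6], [5,7], [6,7]
  2-simplices (5): [0,1,7], [0,3,7], [1,5,7], [4,6,7], [5,6,7]

Hence C_0 ≅ Z^8, C_1 ≅ Z^13, C_2 ≅ Z^5.

The boundary map ∂_1: C_1 → C_0 maps an edge to its endpoints' difference, ∂[p,q] = q − p.
The 8×13 boundary matrix has rank 7 and Smith normal form diag(1,1,1,1,1,1,1).

The boundary map ∂_2: C_2 → C_1 sends each 2-simplex [p,q,r] to [q,r] − [p,r] + [p,q]. For instance
  ∂[0,1,7] = [1,7] − [0,7] + [0,1],
  ∂[0,3,7] = [3,7] − [0,7] + [0,3].
The resulting 13×5 matrix has rank 5, and its Smith normal form has invariant factors (1,1,1,1,1).

Now H_k = ker ∂_k / im ∂_{k+1}, so:

  H_0: rank C_0 − rank ∂_1 = 8 − 7 = 1, and the invariant factors of ∂_1 are all 1, so H_0 ≅ Z.
  H_1: rank ker ∂_1 − rank ∂_2 = (13 − 7) − 5 = 1, and the invariant factors of ∂_2 are all 1, so H_1 ≅ Z.
  H_2: rank ker ∂_2 − rank ∂_3 = (5 − 5) − 0 = 0, and there is no ∂_3, so H_2 ≅ 0.

As a check, the Euler characteristic is 8 − 13 + 5 = 0, which agrees with 1 − 1 + 0 = 0.

H_0 ≅ Z,  H_1 ≅ Z,  H_2 = 0.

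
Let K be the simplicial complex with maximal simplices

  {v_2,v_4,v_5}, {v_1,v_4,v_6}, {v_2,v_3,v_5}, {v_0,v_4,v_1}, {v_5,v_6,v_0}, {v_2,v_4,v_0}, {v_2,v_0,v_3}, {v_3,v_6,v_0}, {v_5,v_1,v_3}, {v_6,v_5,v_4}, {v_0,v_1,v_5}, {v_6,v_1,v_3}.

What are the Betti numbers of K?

K has 7 vertices, 18 edges, 12 triangles.
rank ∂_0 = 0, rank ∂_1 = 6 ⇒ b_0 = 7 − 0 − 6 = 1; all invariant factors of ∂_1 are 1 so no torsion. So H_0 ≅ Z.
rank ∂_1 = 6, rank ∂_2 = 12 ⇒ b_1 = 18 − 6 − 12 = 0; ∂_2 has invariant factor(s) [2] giving torsion. So H_1 ≅ Z/2Z.
rank ∂_2 = 12, rank ∂_3 = 0 ⇒ b_2 = 12 − 12 − 0 = 0. So H_2 ≅ 0.

b_0 = 1, b_1 = 0, b_2 = 0.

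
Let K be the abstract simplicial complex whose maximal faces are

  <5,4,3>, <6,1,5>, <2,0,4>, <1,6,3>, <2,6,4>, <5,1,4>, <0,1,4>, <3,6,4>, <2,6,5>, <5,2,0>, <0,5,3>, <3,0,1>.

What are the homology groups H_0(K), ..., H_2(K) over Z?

Order the vertices as 0 < 1 < 2 < 3 < 4 < 5 < 6. Listing each simplex with vertices in this order, K has dimension 2 with simplices:

  0-simplices (7): [0], [1], [2], [3], [4], [5], [6]
  1-simplices (18): [0,1], [0,2], [0,3], [0,4], [0,5], [1,3], [1,4], [1,5], [1,6], [2,4], [2,5], [2,6], [3,4], [3,5], [3,6], [4,5], [4,6], [5,6]
  2-simplices (12): [0,1,3], [0,1,4], [0,2,4], [0,2,5], [0,3,5], [1,3,6], [1,4,5], [1,5,6], [2,4,6], [2,5,6], [3,4,5], [3,4,6]

giving chain groups C_0 ≅ Z^7, C_1 ≅ Z^18, C_2 ≅ Z^12.

∂_1: C_1 → C_0 maps an edge to its endpoints' difference, ∂[p,q] = q − p.
The 7×18 boundary matrix has rank 6 and Smith normal form diag(1,1,1,1,1,1).

The boundary map ∂_2: C_2 → C_1 maps a triangle to the signed sum of its edges. For instance
  ∂[2,5,6] = [5,6] − [2,6] + [2,5],
  ∂[0,2,4] = [2,4] − [0,4] + [0,2].
The 18×12 boundary matrix has rank 12 and Smith normal form diag(1,1,1,1,1,1,1,1,1,1,1,2).

Computing H_k = (kernel of ∂_k) / (image of ∂_{k+1}):

  H_0: rank C_0 − rank ∂_1 = 7 − 6 = 1, and the invariant factors of ∂_1 are all 1, so H_0 = Z.
  H_1: rank ker ∂_1 − rank ∂_2 = (18 − 6) − 12 = 0, and ∂_2 has invariant factor 2 > 1, so H_1 = Z/2.
  H_2: rank ker ∂_2 − rank ∂_3 = (12 − 12) − 0 = 0, and there is no ∂_3, so H_2 = 0.

As a check, the Euler characteristic is 7 − 18 + 12 = 1, which agrees with 1 − 0 + 0 = 1.
(K is a triangulation of the real projective plane RP^2.)

H_0 ≅ Z,  H_1 ≅ Z/2,  H_2 = 0.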